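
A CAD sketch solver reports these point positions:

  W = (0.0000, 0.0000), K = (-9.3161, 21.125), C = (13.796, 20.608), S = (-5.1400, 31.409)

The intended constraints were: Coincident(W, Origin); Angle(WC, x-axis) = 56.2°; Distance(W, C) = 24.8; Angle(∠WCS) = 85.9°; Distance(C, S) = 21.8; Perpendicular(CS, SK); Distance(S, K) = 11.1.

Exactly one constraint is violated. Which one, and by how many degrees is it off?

Perpendicular(CS, SK) — off by 7.60°.

W = (0.00, 0.00) ✓; WC at 56.20° ✓; |WC| = 24.80 ✓; ∠WCS = 85.90° ✓; |CS| = 21.80 ✓; ∠(CS, SK) = 97.60° ✗; |SK| = 11.10 ✓.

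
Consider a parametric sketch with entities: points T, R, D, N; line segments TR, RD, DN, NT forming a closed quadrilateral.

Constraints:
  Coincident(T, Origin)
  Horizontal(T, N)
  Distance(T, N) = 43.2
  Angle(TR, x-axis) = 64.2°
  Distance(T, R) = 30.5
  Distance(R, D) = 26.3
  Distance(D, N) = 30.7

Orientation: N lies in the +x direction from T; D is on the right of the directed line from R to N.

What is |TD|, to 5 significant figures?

12.577

Checks: |TN| = 43.20 ✓; |TR| = 30.50 ✓; |RD| = 26.30 ✓; |DN| = 30.70 ✓.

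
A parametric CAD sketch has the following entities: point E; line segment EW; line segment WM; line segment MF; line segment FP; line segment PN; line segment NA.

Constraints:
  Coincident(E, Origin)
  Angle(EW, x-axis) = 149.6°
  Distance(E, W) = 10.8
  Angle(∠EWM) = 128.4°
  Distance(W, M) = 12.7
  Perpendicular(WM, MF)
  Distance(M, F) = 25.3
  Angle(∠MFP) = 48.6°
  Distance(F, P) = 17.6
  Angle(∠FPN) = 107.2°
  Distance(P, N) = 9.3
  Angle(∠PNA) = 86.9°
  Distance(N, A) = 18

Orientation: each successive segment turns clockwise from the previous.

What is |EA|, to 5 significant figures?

26.484

E is at the origin; EW runs at 149.6° with length 10.8, so W = (-9.3151, 5.4652). ∠EWM = 128.4° gives WM at 98.000° from the x-axis; with |WM| = 12.7, M = (-11.083, 18.042). WM is perpendicular to MF, so MF runs at 8.0000°; with |MF| = 25.3, F = (13.971, 21.563). ∠MFP = 48.6° gives FP at -123.40° from the x-axis; with |FP| = 17.6, P = (4.2827, 6.8693). ∠FPN = 107.2° gives PN at 163.80° from the x-axis; with |PN| = 9.3, N = (-4.6481, 9.4639). ∠PNA = 86.9° gives NA at 70.700° from the x-axis; with |NA| = 18.0, A = (1.3012, 26.452). Then |EA| = |A − E| = 26.484.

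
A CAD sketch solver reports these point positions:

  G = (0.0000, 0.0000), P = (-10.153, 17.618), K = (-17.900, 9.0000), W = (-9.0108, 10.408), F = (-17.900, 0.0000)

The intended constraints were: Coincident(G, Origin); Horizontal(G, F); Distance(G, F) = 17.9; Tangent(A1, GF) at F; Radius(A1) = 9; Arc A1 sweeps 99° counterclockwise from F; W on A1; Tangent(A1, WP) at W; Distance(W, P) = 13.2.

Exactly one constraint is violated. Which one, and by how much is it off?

Distance(W, P) = 13.2 — off by 5.90.

G = (0.00, 0.00) ✓; G.y = 0.00, F.y = 0.00 ✓; |GF| = 17.90 ✓; ∠(KF, FG) = 90.00° ✓; |KF| = 9.000 ✓; bearing(K→W) − bearing(K→F) = 99.00° ✓; |KW| = 9.000 ✓; ∠(KW, WP) = 90.00° ✓; |WP| = 7.300 ✗.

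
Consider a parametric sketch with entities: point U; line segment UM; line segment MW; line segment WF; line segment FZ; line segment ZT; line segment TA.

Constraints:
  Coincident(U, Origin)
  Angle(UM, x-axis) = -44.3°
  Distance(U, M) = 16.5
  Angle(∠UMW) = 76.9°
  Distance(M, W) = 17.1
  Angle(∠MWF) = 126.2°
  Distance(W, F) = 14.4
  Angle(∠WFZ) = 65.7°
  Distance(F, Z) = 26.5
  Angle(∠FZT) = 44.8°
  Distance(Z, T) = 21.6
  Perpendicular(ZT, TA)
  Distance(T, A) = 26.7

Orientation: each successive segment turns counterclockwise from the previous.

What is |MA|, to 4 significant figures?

36.51

U is at the origin; UM runs at -44.3° with length 16.5, so M = (11.81, -11.52). ∠UMW = 76.9° gives MW at 58.80° from the x-axis; with |MW| = 17.1, W = (20.67, 3.103). ∠MWF = 126.2° gives WF at 112.6° from the x-axis; with |WF| = 14.4, F = (15.13, 16.40). ∠WFZ = 65.7° gives FZ at -133.1° from the x-axis; with |FZ| = 26.5, Z = (-2.973, -2.952). ∠FZT = 44.8° gives ZT at 2.100° from the x-axis; with |ZT| = 21.6, T = (18.61, -2.161). ZT is perpendicular to TA, so TA runs at 92.10°; with |TA| = 26.7, A = (17.63, 24.52). Then |MA| = |A − M| = 36.51.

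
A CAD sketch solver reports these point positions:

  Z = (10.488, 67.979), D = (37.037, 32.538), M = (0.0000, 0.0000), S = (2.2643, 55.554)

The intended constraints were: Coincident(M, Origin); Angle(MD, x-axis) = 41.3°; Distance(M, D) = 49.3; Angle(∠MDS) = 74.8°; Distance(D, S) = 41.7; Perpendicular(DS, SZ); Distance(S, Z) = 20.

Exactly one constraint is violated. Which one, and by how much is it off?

Distance(S, Z) = 20 — off by 5.10.

M = (0.00, 0.00) ✓; MD at 41.30° ✓; |MD| = 49.30 ✓; ∠MDS = 74.80° ✓; |DS| = 41.70 ✓; ∠(DS, SZ) = 90.00° ✓; |SZ| = 14.90 ✗.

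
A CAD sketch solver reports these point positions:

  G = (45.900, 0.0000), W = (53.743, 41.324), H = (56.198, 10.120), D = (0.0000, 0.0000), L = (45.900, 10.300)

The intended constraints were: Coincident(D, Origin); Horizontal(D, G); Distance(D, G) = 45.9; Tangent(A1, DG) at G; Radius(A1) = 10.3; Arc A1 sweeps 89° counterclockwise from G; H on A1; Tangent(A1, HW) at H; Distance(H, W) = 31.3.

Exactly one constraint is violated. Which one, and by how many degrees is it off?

Tangent(A1, HW) at H — off by 5.50°.

D = (0.00, 0.00) ✓; D.y = 0.00, G.y = 0.00 ✓; |DG| = 45.90 ✓; ∠(LG, GD) = 90.00° ✓; |LG| = 10.30 ✓; bearing(L→H) − bearing(L→G) = 89.00° ✓; |LH| = 10.30 ✓; ∠(LH, HW) = 84.50° ✗; |HW| = 31.30 ✓.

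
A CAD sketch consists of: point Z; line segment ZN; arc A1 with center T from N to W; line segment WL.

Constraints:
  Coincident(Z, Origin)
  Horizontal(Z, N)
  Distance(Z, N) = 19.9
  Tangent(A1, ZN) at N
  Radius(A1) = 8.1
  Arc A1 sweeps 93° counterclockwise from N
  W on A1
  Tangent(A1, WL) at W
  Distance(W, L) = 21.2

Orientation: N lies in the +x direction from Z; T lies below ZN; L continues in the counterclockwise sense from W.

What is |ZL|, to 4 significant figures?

32.38

On A1, N sits at bearing 90° from T; a 93° counterclockwise sweep puts W at bearing 183°, so W = T + 8.1·(cos 183°, sin 183°) = (11.81, -8.524). Tangency of A1 to WL means the radius TW is perpendicular to WL, so WL runs along (−sin 183°, cos 183°); with |WL| = 21.2, L = (12.92, -29.69). Then |ZL| = |L − Z| = 32.38.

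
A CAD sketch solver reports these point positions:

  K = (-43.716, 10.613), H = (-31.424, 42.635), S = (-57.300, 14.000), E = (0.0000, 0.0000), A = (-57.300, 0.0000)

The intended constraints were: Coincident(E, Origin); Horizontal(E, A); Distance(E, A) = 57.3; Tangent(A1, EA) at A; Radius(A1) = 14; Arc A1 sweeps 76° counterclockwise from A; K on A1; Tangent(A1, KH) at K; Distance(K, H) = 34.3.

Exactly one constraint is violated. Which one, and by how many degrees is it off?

Tangent(A1, KH) at K — off by 7.00°.

E = (0.00, 0.00) ✓; E.y = 0.00, A.y = 0.00 ✓; |EA| = 57.30 ✓; ∠(SA, AE) = 90.00° ✓; |SA| = 14.00 ✓; bearing(S→K) − bearing(S→A) = 76.00° ✓; |SK| = 14.00 ✓; ∠(SK, KH) = 97.00° ✗; |KH| = 34.30 ✓.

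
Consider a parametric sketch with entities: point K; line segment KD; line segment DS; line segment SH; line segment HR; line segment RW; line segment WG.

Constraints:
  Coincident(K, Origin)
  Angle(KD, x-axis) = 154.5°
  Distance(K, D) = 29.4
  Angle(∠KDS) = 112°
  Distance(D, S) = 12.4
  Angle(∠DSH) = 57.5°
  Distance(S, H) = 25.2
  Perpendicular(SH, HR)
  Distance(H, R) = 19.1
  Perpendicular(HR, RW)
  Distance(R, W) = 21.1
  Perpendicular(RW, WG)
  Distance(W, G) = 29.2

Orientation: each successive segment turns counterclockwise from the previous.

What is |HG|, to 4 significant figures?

23.39

K is at the origin; KD runs at 154.5° with length 29.4, so D = (-26.54, 12.66). ∠KDS = 112.0° gives DS at -137.5° from the x-axis; with |DS| = 12.4, S = (-35.68, 4.280). ∠DSH = 57.5° gives SH at -15.00° from the x-axis; with |SH| = 25.2, H = (-11.34, -2.243). The perpendicularity gives HR at right angles to SH, so HR runs at 75.00°; with |HR| = 19.1, R = (-6.393, 16.21). The perpendicularity gives RW at right angles to HR, so RW runs at 165.0°; with |RW| = 21.1, W = (-26.77, 21.67). The perpendicularity gives WG at right angles to RW, so WG runs at -105.0°; with |WG| = 29.2, G = (-34.33, -6.537). Then |HG| = |G − H| = 23.39.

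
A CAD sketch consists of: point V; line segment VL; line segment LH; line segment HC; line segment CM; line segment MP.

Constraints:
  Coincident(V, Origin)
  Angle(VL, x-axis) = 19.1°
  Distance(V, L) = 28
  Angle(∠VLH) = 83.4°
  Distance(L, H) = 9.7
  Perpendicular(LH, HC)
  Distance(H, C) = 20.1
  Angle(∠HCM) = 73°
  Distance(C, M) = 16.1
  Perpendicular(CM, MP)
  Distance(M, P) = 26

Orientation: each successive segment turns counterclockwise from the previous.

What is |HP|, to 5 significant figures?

12.266

V is at the origin; VL runs at 19.1° with length 28.0, so L = (26.459, 9.1621). ∠VLH = 83.4° gives LH at 115.70° from the x-axis; with |LH| = 9.7, H = (22.252, 17.903). LH is perpendicular to HC, so HC runs at -154.30°; with |HC| = 20.1, C = (4.1404, 9.1860). ∠HCM = 73.0° gives CM at -47.300° from the x-axis; with |CM| = 16.1, M = (15.059, -2.6461). CM ⟂ MP, so MP runs at 42.700°; with |MP| = 26.0, P = (34.167, 14.986). Then |HP| = |P − H| = 12.266.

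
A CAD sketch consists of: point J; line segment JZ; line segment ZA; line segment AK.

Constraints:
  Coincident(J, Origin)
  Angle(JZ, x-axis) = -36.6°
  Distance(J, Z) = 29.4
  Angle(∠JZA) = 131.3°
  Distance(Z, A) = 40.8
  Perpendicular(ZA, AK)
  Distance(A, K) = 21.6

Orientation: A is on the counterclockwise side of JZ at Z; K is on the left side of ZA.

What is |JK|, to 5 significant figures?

60.206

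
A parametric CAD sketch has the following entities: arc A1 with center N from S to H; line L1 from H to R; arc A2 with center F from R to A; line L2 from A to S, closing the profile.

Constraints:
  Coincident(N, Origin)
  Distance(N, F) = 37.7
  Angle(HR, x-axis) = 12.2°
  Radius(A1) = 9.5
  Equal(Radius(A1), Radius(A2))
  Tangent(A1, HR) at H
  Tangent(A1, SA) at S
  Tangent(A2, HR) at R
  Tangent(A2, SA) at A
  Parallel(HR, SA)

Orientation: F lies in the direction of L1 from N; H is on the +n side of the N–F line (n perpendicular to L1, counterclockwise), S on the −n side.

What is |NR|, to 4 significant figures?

38.88

Tangency of A1 to both parallel lines with radius 9.5 puts H and S at N ± 9.5·n: H = (-2.008, 9.285), S = (2.008, -9.285). Equal radii place R and A the same way about F: R = F + 9.5·n = (34.84, 17.25), A = F − 9.5·n = (38.86, -1.319). Then |NR| = |R − N| = 38.88.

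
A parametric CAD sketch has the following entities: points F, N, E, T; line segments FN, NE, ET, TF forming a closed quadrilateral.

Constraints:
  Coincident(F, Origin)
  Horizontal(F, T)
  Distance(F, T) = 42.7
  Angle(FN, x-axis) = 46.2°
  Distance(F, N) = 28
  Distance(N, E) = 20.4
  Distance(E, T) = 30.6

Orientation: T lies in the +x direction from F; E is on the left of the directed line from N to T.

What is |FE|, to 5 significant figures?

47.870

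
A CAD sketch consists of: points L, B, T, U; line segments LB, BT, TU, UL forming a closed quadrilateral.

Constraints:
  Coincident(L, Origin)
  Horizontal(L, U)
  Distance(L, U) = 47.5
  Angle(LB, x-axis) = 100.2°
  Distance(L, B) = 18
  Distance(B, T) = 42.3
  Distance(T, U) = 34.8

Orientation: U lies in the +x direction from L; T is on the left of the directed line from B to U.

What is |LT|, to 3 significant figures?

49.0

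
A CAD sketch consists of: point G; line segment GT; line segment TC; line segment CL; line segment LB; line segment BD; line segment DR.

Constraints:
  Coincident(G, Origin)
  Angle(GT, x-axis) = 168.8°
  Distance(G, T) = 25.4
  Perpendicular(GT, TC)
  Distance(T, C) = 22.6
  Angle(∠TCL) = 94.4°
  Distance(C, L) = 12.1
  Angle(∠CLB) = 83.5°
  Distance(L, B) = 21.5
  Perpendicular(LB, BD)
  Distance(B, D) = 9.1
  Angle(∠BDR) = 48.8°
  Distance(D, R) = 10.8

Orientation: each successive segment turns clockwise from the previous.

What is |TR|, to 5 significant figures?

14.026

LB ⟂ BD, so BD runs at 166.70°; with |BD| = 9.1, D = (-22.314, 6.8406). ∠BDR = 48.8° gives DR at 35.500° from the x-axis; with |DR| = 10.8, R = (-13.521, 13.112). Then |TR| = |R − T| = 14.026.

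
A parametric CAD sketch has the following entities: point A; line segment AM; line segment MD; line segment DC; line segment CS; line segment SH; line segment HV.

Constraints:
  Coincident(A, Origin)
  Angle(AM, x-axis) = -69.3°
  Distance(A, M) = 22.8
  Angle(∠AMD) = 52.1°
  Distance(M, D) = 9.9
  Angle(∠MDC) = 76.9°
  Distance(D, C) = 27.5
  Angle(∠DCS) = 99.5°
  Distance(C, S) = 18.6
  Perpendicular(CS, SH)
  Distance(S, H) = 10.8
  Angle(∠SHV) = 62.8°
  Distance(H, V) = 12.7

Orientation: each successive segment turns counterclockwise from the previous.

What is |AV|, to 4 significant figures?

17.64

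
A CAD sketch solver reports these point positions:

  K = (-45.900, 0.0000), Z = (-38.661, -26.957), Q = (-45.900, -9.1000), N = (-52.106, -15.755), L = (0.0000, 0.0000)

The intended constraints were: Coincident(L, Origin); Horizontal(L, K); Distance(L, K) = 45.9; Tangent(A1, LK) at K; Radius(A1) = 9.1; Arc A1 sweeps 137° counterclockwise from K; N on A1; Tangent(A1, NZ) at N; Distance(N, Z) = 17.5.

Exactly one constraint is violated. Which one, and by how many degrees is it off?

Tangent(A1, NZ) at N — off by 3.20°.

L = (0.00, 0.00) ✓; L.y = 0.00, K.y = 0.00 ✓; |LK| = 45.90 ✓; ∠(QK, KL) = 90.00° ✓; |QK| = 9.100 ✓; bearing(Q→N) − bearing(Q→K) = 137.0° ✓; |QN| = 9.100 ✓; ∠(QN, NZ) = 86.80° ✗; |NZ| = 17.50 ✓.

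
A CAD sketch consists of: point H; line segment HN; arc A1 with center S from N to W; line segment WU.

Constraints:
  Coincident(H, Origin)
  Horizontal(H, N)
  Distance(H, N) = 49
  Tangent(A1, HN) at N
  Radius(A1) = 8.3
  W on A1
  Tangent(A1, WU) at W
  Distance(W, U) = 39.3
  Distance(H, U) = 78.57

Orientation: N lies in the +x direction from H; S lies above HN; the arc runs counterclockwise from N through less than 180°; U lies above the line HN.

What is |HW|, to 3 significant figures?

57.6

Checks: |SW| = 8.300 ✓; ∠(SW, WU) = 90.00° ✓; |WU| = 39.30 ✓; |HU| = 78.57 ✓.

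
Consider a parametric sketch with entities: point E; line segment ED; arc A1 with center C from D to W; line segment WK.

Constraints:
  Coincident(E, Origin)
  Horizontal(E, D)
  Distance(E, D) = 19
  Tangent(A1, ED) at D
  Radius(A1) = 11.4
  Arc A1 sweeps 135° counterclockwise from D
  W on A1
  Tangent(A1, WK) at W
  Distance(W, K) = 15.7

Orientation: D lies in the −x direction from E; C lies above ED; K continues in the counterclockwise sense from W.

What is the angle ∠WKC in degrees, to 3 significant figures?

36.0°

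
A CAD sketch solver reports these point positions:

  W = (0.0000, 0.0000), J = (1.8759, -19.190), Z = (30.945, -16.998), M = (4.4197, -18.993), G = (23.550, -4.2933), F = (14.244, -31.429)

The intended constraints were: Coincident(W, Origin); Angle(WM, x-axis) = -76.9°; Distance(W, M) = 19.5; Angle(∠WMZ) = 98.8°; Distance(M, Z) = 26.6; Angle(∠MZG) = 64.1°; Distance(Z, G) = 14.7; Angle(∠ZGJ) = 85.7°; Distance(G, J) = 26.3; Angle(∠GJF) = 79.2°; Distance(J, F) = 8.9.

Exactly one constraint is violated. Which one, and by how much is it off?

Distance(J, F) = 8.9 — off by 8.50.

W = (0.00, 0.00) ✓; WM at -76.90° ✓; |WM| = 19.50 ✓; ∠WMZ = 98.80° ✓; |MZ| = 26.60 ✓; ∠MZG = 64.10° ✓; |ZG| = 14.70 ✓; ∠ZGJ = 85.70° ✓; |GJ| = 26.30 ✓; ∠GJF = 79.20° ✓; |JF| = 17.40 ✗.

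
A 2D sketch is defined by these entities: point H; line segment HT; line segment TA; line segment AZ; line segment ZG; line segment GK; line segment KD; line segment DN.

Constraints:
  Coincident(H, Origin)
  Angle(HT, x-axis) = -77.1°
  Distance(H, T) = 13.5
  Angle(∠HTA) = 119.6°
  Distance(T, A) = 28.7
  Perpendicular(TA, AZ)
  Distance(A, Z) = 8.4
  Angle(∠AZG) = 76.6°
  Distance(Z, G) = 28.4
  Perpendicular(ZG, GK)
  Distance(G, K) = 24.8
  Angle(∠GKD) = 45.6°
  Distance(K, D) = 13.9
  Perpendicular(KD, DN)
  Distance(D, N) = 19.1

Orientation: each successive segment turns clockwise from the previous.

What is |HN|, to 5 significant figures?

12.997

H is at the origin; HT runs at -77.1° with length 13.5, so T = (3.0139, -13.159). ∠HTA = 119.6° gives TA at -137.50° from the x-axis; with |TA| = 28.7, A = (-18.146, -32.549). The perpendicularity gives AZ at right angles to TA, so AZ runs at 132.50°; with |AZ| = 8.4, Z = (-23.821, -26.356). ∠AZG = 76.6° gives ZG at 29.100° from the x-axis; with |ZG| = 28.4, G = (0.99419, -12.544). ZG is perpendicular to GK, so GK runs at -60.900°; with |GK| = 24.8, K = (13.055, -34.213). ∠GKD = 45.6° gives KD at 164.70° from the x-axis; with |KD| = 13.9, D = (-0.35204, -30.545). The perpendicularity gives DN at right angles to KD, so DN runs at 74.700°; with |DN| = 19.1, N = (4.6879, -12.122). Then |HN| = |N − H| = 12.997.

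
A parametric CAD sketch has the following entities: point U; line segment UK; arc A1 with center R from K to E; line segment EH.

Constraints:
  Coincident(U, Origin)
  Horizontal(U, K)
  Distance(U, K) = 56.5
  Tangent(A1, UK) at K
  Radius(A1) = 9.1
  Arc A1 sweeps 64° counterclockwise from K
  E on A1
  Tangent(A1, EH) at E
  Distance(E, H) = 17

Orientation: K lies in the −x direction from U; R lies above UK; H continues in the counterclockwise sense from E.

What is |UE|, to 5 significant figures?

48.591

U is at the origin; U and K share the same y with |UK| = 56.5 and K on the −x side, so K = (-56.500, 0.0000). A1 meets UK tangentially, so RK is at right angles to UK, so R = K + (0, 9.1) = (-56.500, 9.1000). On A1, K sits at bearing -90° from R; a 64° counterclockwise sweep puts E at bearing -26°, so E = R + 9.1·(cos -26°, sin -26°) = (-48.321, 5.1108). Then |UE| = |E − U| = 48.591.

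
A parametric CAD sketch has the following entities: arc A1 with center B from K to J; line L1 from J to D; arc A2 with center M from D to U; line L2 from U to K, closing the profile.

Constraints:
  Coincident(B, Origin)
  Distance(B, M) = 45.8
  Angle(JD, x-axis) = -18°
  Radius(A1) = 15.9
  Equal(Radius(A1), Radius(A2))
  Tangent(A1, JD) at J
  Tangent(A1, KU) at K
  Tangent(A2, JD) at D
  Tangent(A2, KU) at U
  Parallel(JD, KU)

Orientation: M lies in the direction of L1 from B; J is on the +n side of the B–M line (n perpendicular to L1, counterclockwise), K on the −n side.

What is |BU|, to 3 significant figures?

48.5

Tangency of A1 to both parallel lines with radius 15.9 puts J and K at B ± 15.9·n: J = (4.91, 15.1), K = (-4.91, -15.1). Equal radii place D and U the same way about M: D = M + 15.9·n = (48.5, 0.969), U = M − 15.9·n = (38.6, -29.3). Then |BU| = |U − B| = 48.5.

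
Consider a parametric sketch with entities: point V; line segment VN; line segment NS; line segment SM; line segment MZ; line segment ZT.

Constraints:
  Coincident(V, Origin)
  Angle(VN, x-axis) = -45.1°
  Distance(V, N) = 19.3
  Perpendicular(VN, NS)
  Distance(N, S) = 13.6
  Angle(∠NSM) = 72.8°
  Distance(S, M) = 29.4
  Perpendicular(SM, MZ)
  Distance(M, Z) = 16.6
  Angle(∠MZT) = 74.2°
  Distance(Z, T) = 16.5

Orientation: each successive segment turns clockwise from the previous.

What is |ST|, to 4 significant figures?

18.15

V is at the origin; VN runs at -45.1° with length 19.3, so N = (13.62, -13.67). VN is perpendicular to NS, so NS runs at -135.1°; with |NS| = 13.6, S = (3.990, -23.27). ∠NSM = 72.8° gives SM at 117.7° from the x-axis; with |SM| = 29.4, M = (-9.676, 2.760). SM ⟂ MZ, so MZ runs at 27.70°; with |MZ| = 16.6, Z = (5.021, 10.48). ∠MZT = 74.2° gives ZT at -78.10° from the x-axis; with |ZT| = 16.5, T = (8.423, -5.669). Then |ST| = |T − S| = 18.15.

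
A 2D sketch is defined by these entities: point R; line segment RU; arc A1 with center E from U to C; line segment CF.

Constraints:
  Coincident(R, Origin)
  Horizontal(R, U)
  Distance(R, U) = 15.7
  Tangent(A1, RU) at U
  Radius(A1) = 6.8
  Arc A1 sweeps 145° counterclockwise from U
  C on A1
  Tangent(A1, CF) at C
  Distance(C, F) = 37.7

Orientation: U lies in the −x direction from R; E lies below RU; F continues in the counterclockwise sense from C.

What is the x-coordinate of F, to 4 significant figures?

11.28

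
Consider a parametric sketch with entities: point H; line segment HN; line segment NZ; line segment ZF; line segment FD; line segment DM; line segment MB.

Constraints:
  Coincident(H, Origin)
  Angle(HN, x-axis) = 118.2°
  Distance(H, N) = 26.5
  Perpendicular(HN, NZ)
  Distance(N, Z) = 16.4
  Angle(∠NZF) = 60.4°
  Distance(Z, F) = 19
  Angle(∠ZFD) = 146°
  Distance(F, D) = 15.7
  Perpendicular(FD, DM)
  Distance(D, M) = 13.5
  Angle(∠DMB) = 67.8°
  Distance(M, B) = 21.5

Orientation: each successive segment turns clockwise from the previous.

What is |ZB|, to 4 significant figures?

12.68

H is at the origin; HN runs at 118.2° with length 26.5, so N = (-12.52, 23.35). The perpendicularity gives NZ at right angles to HN, so NZ runs at 28.20°; with |NZ| = 16.4, Z = (1.931, 31.10). ∠NZF = 60.4° gives ZF at -91.40° from the x-axis; with |ZF| = 19.0, F = (1.467, 12.11). ∠ZFD = 146.0° gives FD at -125.4° from the x-axis; with |FD| = 15.7, D = (-7.628, -0.6875). The perpendicularity gives DM at right angles to FD, so DM runs at 144.6°; with |DM| = 13.5, M = (-18.63, 7.133). ∠DMB = 67.8° gives MB at 32.40° from the x-axis; with |MB| = 21.5, B = (-0.4793, 18.65). Then |ZB| = |B − Z| = 12.68.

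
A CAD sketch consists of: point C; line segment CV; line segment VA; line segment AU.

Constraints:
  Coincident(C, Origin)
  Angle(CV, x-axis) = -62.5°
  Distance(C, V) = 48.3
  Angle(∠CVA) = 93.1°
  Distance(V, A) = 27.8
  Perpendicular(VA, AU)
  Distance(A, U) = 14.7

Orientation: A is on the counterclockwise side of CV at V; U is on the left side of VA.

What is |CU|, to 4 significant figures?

45.27

C is at the origin; CV runs at -62.5° with length 48.3, so V = 48.3·(cos -62.5°, sin -62.5°) = (22.30, -42.84). ∠CVA = 93.1°, so VA runs at -62.5° + (180° − 93.1°) = 24.40° from the x-axis; with |VA| = 27.8, A = V + 27.8·(cos 24.40°, sin 24.40°) = (47.62, -31.36). VA ⟂ AU; with |AU| = 14.7 on the left of VA, U = A + 14.7·(-0.4131, 0.9107) = (41.55, -17.97). Then |CU| = |U − C| = 45.27.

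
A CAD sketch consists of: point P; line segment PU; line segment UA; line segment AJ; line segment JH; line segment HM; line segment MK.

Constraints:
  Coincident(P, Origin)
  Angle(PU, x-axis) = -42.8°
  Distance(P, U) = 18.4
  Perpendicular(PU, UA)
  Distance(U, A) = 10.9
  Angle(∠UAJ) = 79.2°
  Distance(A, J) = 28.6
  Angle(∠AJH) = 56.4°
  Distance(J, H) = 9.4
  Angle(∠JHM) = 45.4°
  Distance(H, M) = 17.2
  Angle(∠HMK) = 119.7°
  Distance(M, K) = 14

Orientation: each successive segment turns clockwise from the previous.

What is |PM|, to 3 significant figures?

16.3

∠AJH = 56.4° gives JH at 2.80° from the x-axis; with |JH| = 9.4, H = (-1.49, 2.98). ∠JHM = 45.4° gives HM at -132° from the x-axis; with |HM| = 17.2, M = (-13.0, -9.84). Then |PM| = |M − P| = 16.3.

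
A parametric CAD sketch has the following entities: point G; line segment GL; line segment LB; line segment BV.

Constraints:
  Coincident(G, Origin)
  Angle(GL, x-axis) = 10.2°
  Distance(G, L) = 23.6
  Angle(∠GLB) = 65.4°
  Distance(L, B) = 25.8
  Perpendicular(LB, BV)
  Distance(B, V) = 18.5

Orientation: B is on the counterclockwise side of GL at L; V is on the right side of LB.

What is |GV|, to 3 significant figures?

43.0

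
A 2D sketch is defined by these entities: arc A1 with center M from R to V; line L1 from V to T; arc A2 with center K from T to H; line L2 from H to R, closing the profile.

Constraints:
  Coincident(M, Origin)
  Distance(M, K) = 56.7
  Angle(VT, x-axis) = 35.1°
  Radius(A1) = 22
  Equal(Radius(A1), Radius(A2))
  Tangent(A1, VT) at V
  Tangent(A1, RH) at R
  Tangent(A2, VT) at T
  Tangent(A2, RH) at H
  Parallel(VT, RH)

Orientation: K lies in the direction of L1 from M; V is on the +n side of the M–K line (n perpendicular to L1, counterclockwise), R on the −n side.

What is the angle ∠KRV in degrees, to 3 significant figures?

68.8°

The slot axis is L1's direction at 35.1°, so u = (cos 35.1°, sin 35.1°) = (0.818, 0.575) and n = (−sin 35.1°, cos 35.1°) = (-0.575, 0.818). M is at the origin and K lies 56.7 along u from M, so K = 56.7·u = (46.4, 32.6). Tangency of A1 to both parallel lines with radius 22.0 puts V and R at M ± 22.0·n: V = (-12.7, 18.0), R = (12.7, -18.0). Then cos ∠KRV = RK·RV / (|RK||RV|), giving 68.8°.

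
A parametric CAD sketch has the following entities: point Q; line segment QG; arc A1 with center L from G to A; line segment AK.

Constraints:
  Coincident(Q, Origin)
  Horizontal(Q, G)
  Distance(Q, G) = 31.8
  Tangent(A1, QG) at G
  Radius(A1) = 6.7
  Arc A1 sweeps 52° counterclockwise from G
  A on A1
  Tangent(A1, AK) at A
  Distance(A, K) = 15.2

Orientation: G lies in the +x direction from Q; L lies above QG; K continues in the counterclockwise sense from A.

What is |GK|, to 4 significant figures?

20.64

Q is at the origin; Q and G share the same y with |QG| = 31.8 and G on the +x side, so G = (31.80, 0.000). The tangent condition forces LG to be normal to QG, so L = G + (0, 6.7) = (31.80, 6.700). On A1, G sits at bearing -90° from L; a 52° counterclockwise sweep puts A at bearing -38°, so A = L + 6.7·(cos -38°, sin -38°) = (37.08, 2.575). The tangent condition forces LA to be normal to AK, so AK runs along (−sin -38°, cos -38°); with |AK| = 15.2, K = (46.44, 14.55). Then |GK| = |K − G| = 20.64.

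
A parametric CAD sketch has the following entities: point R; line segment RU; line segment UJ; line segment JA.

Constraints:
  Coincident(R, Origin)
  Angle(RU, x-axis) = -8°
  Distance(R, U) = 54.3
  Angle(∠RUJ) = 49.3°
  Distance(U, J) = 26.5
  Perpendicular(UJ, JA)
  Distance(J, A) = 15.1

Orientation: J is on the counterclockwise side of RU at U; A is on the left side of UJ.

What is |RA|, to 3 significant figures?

27.5

∠RUJ = 49.3°, so UJ runs at -8.0° + (180° − 49.3°) = 123° from the x-axis; with |UJ| = 26.5, J = U + 26.5·(cos 123°, sin 123°) = (39.5, 14.7). UJ ⟂ JA; with |JA| = 15.1 on the left of UJ, A = J + 15.1·(-0.842, -0.540) = (26.7, 6.59). Then |RA| = |A − R| = 27.5.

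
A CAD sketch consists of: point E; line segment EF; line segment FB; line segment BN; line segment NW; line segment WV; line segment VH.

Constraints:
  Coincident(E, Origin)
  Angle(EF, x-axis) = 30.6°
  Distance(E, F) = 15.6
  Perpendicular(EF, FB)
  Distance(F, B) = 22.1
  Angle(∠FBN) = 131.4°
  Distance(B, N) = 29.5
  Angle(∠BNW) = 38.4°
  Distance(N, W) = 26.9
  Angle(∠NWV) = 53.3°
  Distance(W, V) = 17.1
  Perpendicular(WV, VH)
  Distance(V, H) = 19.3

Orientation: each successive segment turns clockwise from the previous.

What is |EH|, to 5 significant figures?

41.020

∠NWV = 53.3° gives WV at -16.300° from the x-axis; with |WV| = 17.1, V = (22.597, -18.724). WV is perpendicular to VH, so VH runs at -106.30°; with |VH| = 19.3, H = (17.181, -37.248). Then |EH| = |H − E| = 41.020.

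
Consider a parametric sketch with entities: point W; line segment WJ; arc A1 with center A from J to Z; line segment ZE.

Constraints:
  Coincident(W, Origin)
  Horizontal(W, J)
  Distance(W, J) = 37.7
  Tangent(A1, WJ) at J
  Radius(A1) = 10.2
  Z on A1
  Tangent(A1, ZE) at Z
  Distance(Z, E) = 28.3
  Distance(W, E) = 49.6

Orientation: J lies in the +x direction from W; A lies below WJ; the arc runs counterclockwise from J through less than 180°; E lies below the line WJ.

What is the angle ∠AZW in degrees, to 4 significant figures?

152.5°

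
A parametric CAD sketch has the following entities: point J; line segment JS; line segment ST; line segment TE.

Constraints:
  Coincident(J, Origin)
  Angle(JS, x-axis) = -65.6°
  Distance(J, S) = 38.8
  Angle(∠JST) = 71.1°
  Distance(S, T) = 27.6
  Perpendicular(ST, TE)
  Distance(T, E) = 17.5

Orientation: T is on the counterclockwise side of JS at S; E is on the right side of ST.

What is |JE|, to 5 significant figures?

56.254

J is at the origin; JS runs at -65.6° with length 38.8, so S = 38.8·(cos -65.6°, sin -65.6°) = (16.028, -35.335). ∠JST = 71.1°, so ST runs at -65.6° + (180° − 71.1°) = 43.300° from the x-axis; with |ST| = 27.6, T = S + 27.6·(cos 43.300°, sin 43.300°) = (36.115, -16.406). ST is perpendicular to TE; with |TE| = 17.5 on the right of ST, E = T + 17.5·(0.68582, -0.72777) = (48.117, -29.142). Then |JE| = |E − J| = 56.254.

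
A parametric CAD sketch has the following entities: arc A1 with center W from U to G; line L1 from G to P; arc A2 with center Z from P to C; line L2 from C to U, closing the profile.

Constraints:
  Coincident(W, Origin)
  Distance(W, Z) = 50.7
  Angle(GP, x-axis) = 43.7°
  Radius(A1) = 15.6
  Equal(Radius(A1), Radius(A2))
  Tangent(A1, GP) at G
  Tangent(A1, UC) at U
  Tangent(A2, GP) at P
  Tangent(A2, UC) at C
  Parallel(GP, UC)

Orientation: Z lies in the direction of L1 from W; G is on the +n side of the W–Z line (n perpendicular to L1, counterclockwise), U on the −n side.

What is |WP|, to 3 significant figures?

53.0

Tangency of A1 to both parallel lines with radius 15.6 puts G and U at W ± 15.6·n: G = (-10.8, 11.3), U = (10.8, -11.3). Equal radii place P and C the same way about Z: P = Z + 15.6·n = (25.9, 46.3), C = Z − 15.6·n = (47.4, 23.7). Then |WP| = |P − W| = 53.0.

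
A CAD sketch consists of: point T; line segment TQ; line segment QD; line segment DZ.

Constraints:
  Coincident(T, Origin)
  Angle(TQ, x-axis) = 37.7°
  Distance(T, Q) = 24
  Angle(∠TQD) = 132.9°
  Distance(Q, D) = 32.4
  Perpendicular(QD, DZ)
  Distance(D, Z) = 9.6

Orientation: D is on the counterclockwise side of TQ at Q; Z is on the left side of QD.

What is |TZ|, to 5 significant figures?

49.386

∠TQD = 132.9°, so QD runs at 37.7° + (180° − 132.9°) = 84.800° from the x-axis; with |QD| = 32.4, D = Q + 32.4·(cos 84.800°, sin 84.800°) = (21.926, 46.943). QD is perpendicular to DZ; with |DZ| = 9.6 on the left of QD, Z = D + 9.6·(-0.99588, 0.090633) = (12.365, 47.813). Then |TZ| = |Z − T| = 49.386.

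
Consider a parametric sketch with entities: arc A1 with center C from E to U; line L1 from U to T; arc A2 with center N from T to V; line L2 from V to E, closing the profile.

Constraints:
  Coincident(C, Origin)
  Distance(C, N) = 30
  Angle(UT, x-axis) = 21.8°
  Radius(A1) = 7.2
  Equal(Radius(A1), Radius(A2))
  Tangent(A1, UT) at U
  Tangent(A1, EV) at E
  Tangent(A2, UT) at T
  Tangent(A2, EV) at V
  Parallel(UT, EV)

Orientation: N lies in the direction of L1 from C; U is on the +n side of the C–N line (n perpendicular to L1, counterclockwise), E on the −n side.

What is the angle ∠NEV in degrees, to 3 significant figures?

13.5°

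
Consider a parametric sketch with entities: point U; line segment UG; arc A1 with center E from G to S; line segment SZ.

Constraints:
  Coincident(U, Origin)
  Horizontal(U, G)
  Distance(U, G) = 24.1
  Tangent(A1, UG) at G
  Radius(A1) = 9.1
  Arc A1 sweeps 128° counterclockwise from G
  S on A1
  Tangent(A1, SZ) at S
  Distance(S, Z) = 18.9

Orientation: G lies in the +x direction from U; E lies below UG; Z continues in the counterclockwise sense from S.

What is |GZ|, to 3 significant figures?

29.9

U is at the origin; UG is horizontal with |UG| = 24.1 and G on the +x side, so G = (24.1, 0.00). Since A1 is tangent to UG there, EG ⟂ UG, so E = G + (0, -9.1) = (24.1, -9.10). On A1, G sits at bearing 90° from E; a 128° counterclockwise sweep puts S at bearing 218°, so S = E + 9.1·(cos 218°, sin 218°) = (16.9, -14.7). Since A1 is tangent to SZ there, ES ⟂ SZ, so SZ runs along (−sin 218°, cos 218°); with |SZ| = 18.9, Z = (28.6, -29.6). Then |GZ| = |Z − G| = 29.9.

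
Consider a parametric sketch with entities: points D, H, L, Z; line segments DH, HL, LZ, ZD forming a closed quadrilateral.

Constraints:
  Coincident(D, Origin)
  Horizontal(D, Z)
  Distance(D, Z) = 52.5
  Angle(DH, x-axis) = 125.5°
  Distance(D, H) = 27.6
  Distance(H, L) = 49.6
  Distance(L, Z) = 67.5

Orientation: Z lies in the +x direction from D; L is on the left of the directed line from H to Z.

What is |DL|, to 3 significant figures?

61.0

Checks: |HL| = 49.60 ✓; |LZ| = 67.50 ✓.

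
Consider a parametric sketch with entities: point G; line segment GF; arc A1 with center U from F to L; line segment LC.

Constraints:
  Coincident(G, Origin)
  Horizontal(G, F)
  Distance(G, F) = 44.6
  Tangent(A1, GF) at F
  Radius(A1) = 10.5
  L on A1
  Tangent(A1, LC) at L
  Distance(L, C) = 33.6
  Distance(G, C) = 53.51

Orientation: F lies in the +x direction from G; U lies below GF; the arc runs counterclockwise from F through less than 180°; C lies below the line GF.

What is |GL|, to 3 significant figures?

35.5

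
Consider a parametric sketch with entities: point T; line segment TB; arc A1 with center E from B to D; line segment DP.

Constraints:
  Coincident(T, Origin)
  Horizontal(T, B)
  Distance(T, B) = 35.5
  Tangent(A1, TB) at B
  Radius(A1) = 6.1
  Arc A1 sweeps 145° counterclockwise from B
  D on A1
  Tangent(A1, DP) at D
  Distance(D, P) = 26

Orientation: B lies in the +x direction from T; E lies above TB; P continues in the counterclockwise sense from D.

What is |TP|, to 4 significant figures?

31.46

T is at the origin; TB is horizontal with |TB| = 35.5 and B on the +x side, so B = (35.50, 0.000). The tangent condition forces EB to be normal to TB, so E = B + (0, 6.1) = (35.50, 6.100). On A1, B sits at bearing -90° from E; a 145° counterclockwise sweep puts D at bearing 55°, so D = E + 6.1·(cos 55°, sin 55°) = (39.00, 11.10). The tangent condition forces ED to be normal to DP, so DP runs along (−sin 55°, cos 55°); with |DP| = 26.0, P = (17.70, 26.01). Then |TP| = |P − T| = 31.46.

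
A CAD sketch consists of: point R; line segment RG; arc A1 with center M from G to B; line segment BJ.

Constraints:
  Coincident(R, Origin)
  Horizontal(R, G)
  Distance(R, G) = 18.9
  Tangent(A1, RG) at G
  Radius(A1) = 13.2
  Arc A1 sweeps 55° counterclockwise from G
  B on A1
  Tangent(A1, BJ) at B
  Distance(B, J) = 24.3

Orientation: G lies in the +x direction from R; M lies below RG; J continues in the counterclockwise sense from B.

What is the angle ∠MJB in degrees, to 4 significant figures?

28.51°

On A1, G sits at bearing 90° from M; a 55° counterclockwise sweep puts B at bearing 145°, so B = M + 13.2·(cos 145°, sin 145°) = (8.087, -5.629). A1 meets BJ tangentially, so MB is at right angles to BJ, so BJ runs along (−sin 145°, cos 145°); with |BJ| = 24.3, J = (-5.851, -25.53). Then cos ∠MJB = JM·JB / (|JM||JB|), giving 28.51°.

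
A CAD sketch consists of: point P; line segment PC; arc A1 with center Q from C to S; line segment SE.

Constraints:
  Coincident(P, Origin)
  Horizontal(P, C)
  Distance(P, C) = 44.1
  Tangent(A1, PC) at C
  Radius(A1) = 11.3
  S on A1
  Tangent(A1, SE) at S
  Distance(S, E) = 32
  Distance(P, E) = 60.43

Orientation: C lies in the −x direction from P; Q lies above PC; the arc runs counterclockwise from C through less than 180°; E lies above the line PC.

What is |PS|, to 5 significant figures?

35.872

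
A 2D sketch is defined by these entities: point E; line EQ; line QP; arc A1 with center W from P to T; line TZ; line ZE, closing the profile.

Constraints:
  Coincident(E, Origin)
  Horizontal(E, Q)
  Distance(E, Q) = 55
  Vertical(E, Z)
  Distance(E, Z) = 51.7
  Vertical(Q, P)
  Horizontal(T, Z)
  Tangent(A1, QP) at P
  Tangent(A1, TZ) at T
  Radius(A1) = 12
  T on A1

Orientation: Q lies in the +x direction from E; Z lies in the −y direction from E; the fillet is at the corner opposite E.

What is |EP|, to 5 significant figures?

67.831

E is at the origin; EQ is horizontal with |EQ| = 55.0 and Q on the +x side, so Q = (55.000, 0.0000). EZ is vertical with |EZ| = 51.7 and Z on the −y side, so Z = (0.0000, -51.700). The virtual corner opposite E is at (55.000, -51.700). The tangent condition forces WP to be normal to QP and since A1 is tangent to TZ there, WT ⟂ TZ, with radius 12.0, so the center W sits 12.0 in from both sides at W = (43.000, -39.700). That places the tangent points at P = (55.000, -39.700) on QP and T = (43.000, -51.700) on TZ. Then |EP| = |P − E| = 67.831.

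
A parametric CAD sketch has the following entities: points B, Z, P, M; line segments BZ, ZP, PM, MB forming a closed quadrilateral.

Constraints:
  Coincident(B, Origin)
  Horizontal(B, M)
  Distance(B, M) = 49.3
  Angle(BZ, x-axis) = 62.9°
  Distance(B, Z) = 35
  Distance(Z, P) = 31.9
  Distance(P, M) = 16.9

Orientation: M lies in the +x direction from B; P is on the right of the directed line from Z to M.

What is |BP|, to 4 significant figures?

33.18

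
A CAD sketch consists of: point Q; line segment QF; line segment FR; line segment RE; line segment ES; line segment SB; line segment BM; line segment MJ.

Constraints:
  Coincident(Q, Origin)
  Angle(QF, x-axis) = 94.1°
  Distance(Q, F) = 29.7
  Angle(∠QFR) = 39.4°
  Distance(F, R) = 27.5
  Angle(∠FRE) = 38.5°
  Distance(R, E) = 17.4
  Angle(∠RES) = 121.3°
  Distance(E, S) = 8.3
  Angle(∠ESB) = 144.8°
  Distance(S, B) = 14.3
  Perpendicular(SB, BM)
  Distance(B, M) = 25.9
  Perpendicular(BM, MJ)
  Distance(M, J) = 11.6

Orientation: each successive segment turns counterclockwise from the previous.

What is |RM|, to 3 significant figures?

20.3

∠ESB = 144.8° gives SB at 110° from the x-axis; with |SB| = 14.3, B = (-4.06, 33.5). SB ⟂ BM, so BM runs at -160°; with |BM| = 25.9, M = (-28.4, 24.6). Then |RM| = |M − R| = 20.3.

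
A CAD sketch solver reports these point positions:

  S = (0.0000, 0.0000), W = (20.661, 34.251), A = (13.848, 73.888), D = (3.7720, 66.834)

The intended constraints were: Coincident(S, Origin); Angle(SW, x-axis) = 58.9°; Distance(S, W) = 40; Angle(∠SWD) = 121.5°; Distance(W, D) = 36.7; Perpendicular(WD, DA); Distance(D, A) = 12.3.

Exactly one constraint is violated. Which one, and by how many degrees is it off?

Perpendicular(WD, DA) — off by 7.60°.

S = (0.00, 0.00) ✓; SW at 58.90° ✓; |SW| = 40.00 ✓; ∠SWD = 121.5° ✓; |WD| = 36.70 ✓; ∠(WD, DA) = 82.40° ✗; |DA| = 12.30 ✓.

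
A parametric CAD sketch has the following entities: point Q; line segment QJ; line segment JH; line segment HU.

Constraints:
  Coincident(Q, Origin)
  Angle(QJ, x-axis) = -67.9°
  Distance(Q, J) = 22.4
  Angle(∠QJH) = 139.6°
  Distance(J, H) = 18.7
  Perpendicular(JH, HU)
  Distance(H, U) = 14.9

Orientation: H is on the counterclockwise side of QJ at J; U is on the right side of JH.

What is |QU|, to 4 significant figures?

46.30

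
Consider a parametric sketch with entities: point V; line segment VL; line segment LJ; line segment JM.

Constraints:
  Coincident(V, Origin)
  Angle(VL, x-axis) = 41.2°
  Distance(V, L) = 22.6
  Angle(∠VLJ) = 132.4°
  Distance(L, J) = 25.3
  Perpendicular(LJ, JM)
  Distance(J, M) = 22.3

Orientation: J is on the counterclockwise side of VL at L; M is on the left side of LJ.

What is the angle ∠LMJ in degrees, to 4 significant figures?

48.61°

∠VLJ = 132.4°, so LJ runs at 41.2° + (180° − 132.4°) = 88.80° from the x-axis; with |LJ| = 25.3, J = L + 25.3·(cos 88.80°, sin 88.80°) = (17.53, 40.18). LJ ⟂ JM; with |JM| = 22.3 on the left of LJ, M = J + 22.3·(-0.9998, 0.02094) = (-4.761, 40.65). Then cos ∠LMJ = ML·MJ / (|ML||MJ|), giving 48.61°.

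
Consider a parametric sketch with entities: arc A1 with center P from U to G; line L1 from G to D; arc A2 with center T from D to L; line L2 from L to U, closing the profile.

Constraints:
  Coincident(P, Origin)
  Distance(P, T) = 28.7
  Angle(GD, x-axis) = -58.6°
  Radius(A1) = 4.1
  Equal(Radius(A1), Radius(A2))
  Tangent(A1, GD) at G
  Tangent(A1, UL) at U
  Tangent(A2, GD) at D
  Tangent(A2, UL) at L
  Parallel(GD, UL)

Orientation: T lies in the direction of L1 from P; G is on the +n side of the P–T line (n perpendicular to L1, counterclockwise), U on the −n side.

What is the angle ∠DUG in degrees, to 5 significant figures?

74.055°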